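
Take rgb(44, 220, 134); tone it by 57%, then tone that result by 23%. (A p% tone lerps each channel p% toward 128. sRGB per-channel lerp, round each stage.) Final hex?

#649f82

A 57% tone moves each channel 57% toward 128:
  R: 44 + 0.57×(128−44) = 44 + 47.88 = 91.88 → 92
  G: 220 + 0.57×(128−220) = 220 − 52.44 = 167.56 → 168
  B: 134 + 0.57×(128−134) = 134 − 3.42 = 130.58 → 131
After the tone: rgb(92, 168, 131) = #5ca883.
Lerp each channel 23% toward 128:
  R: 92 + 0.23×(128−92) = 92 + 8.28 = 100.28 → 100
  G: 168 + 0.23×(128−168) = 168 − 9.2 = 158.8 → 159
  B: 131 + 0.23×(128−131) = 131 − 0.69 = 130.31 → 130
rgb(100, 159, 130) = #649f82.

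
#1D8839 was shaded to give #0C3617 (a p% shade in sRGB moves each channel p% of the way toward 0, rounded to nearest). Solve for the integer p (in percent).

#1D8839 is rgb(29, 136, 57); #0C3617 is rgb(12, 54, 23).
On the G channel (widest range): 54 ≈ 136 + (p/100)(0 − 136), so p ≈ 100×(54 − 136)/(0 − 136) = -8200/-136 = 60.29.
p = 60 reproduces all three channels after rounding.

60%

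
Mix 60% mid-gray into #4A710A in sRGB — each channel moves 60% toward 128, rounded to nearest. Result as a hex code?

#6A7A51

#4A710A is rgb(74, 113, 10).
Per channel, c → c + 0.6(128 − c):
  R: 74 + 0.6×(128−74) = 74 + 32.4 = 106.4 → 106
  G: 113 + 0.6×(128−113) = 113 + 9 = 122 → 122
  B: 10 + 70.8 = 80.8 → 81
rgb(106, 122, 81) = #6A7A51.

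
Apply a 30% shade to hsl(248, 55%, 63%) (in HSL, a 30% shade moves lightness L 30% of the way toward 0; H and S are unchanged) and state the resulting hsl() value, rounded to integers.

L moves 30% from 63 toward 0: 63 − 18.9 = 44.1 → 44.
H and S are unchanged.

hsl(248, 55%, 44%)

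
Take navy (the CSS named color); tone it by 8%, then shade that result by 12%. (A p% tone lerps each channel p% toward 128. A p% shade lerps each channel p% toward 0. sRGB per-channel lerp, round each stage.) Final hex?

CSS navy is rgb(0, 0, 128).
An 8% tone moves each channel 8% toward 128:
  R: 0 + 10.24 = 10.24 → 10
  G: 0 + 10.24 = 10.24 → 10
  B: 128 + 0.08×(128−128) = 128 + 0 = 128 → 128
After the tone: rgb(10, 10, 128) = #0a0a80.
A 12% shade moves each channel 12% toward 0:
  R: 10 − 1.2 = 8.8 → 9
  G: 10 + 0.12×(0−10) = 10 − 1.2 = 8.8 → 9
  B: 128 − 15.36 = 112.64 → 113
rgb(9, 9, 113) = #090971.

#090971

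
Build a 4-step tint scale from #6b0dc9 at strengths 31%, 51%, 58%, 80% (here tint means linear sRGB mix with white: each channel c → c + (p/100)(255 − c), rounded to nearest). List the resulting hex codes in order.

#9958da, #b688e5, #c199e8, #e1cff4

#6b0dc9 is rgb(107, 13, 201).
31%: (107 + 45.88 = 152.88→153, 13 + 75.02 = 88.02→88, 201 + 16.74 = 217.74→218) → #9958da
51%: (107 + 75.48 = 182.48→182, 13 + 123.42 = 136.42→136, 201 + 27.54 = 228.54→229) → #b688e5
58%: (107 + 85.84 = 192.84→193, 13 + 140.36 = 153.36→153, 201 + 31.32 = 232.32→232) → #c199e8
80%: (107 + 118.4 = 225.4→225, 13 + 193.6 = 206.6→207, 201 + 43.2 = 244.2→244) → #e1cff4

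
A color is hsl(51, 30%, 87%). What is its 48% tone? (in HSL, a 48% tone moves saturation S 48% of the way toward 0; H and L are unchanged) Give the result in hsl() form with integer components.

hsl(51, 16%, 87%)

S moves 48% from 30 toward 0: 30 − 14.4 = 15.6 → 16.
H and L are unchanged.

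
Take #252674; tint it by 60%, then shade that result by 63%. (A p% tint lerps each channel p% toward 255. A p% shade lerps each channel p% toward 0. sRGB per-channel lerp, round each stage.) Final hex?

#3E3E4A

#252674 is rgb(37, 38, 116).
Lerp each channel 60% toward 255:
  R: 37 + 0.6×(255−37) = 37 + 130.8 = 167.8 → 168
  G: 38 + 0.6×(255−38) = 38 + 130.2 = 168.2 → 168
  B: 116 + 0.6×(255−116) = 116 + 83.4 = 199.4 → 199
After the tint: rgb(168, 168, 199) = #A8A8C7.
Per channel, c → c + 0.63(0 − c):
  R: 168 + 0.63×(0−168) = 168 − 105.84 = 62.16 → 62
  G: 168 − 105.84 = 62.16 → 62
  B: 199 − 125.37 = 73.63 → 74
rgb(62, 62, 74) = #3E3E4A.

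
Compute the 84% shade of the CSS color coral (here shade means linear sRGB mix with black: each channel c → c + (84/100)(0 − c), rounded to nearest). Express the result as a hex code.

CSS coral is rgb(255, 127, 80).
Per channel, c → c + 0.84(0 − c):
  R: 255 + 0.84×(0−255) = 255 − 214.2 = 40.8 → 41
  G: 127 − 106.68 = 20.32 → 20
  B: 80 − 67.2 = 12.8 → 13
rgb(41, 20, 13) = #29140D.

#29140D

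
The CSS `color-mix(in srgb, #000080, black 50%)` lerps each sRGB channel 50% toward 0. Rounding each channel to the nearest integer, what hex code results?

#000040

#000080 is rgb(0, 0, 128).
Lerp each channel 50% toward 0:
  R: 0 + 0.5×(0−0) = 0 + 0 = 0 → 0
  G: 0 + 0.5×(0−0) = 0 + 0 = 0 → 0
  B: 128 − 64 = 64 → 64
rgb(0, 0, 64) = #000040.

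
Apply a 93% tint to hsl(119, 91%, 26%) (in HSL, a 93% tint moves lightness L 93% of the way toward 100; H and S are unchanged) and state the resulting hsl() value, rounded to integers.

L moves 93% from 26 toward 100: 26 + 68.82 = 94.82 → 95.
H and S are unchanged.

hsl(119, 91%, 95%)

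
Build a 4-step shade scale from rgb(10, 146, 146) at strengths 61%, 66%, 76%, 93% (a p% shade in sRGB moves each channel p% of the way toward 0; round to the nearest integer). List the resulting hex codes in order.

61%: (10 − 6.1 = 3.9→4, 146 − 89.06 = 56.94→57, 146 − 89.06 = 56.94→57) → #043939
66%: (10 − 6.6 = 3.4→3, 146 − 96.36 = 49.64→50, 146 − 96.36 = 49.64→50) → #033232
76%: (10 − 7.6 = 2.4→2, 146 − 110.96 = 35.04→35, 146 − 110.96 = 35.04→35) → #022323
93%: (10 − 9.3 = 0.7→1, 146 − 135.78 = 10.22→10, 146 − 135.78 = 10.22→10) → #010A0A

#043939, #033232, #022323, #010A0A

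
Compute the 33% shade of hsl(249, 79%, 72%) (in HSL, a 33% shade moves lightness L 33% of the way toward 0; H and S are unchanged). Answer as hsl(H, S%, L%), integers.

L moves 33% from 72 toward 0: 72 − 23.76 = 48.24 → 48.
H and S are unchanged.

hsl(249, 79%, 48%)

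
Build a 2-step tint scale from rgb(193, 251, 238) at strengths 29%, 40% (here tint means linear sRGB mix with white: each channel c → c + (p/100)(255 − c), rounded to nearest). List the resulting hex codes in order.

#D3FCF3, #DAFDF5

29%: (193 + 17.98 = 210.98→211, 251 + 1.16 = 252.16→252, 238 + 4.93 = 242.93→243) → #D3FCF3
40%: (193 + 24.8 = 217.8→218, 251 + 1.6 = 252.6→253, 238 + 6.8 = 244.8→245) → #DAFDF5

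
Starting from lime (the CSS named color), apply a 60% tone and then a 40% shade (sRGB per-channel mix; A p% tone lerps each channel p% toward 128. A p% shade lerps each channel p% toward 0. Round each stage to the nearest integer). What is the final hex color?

CSS lime is rgb(0, 255, 0).
A 60% tone moves each channel 60% toward 128:
  R: 0 + 76.8 = 76.8 → 77
  G: 255 + 0.6×(128−255) = 255 − 76.2 = 178.8 → 179
  B: 0 + 0.6×(128−0) = 0 + 76.8 = 76.8 → 77
After the tone: rgb(77, 179, 77) = #4DB34D.
Lerp each channel 40% toward 0:
  R: 77 + 0.4×(0−77) = 77 − 30.8 = 46.2 → 46
  G: 179 + 0.4×(0−179) = 179 − 71.6 = 107.4 → 107
  B: 77 − 30.8 = 46.2 → 46
rgb(46, 107, 46) = #2E6B2E.

#2E6B2E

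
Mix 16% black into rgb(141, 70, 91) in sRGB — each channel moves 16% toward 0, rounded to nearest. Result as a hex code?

Lerp each channel 16% toward 0:
  R: 141 + 0.16×(0−141) = 141 − 22.56 = 118.44 → 118
  G: 70 − 11.2 = 58.8 → 59
  B: 91 − 14.56 = 76.44 → 76
rgb(118, 59, 76) = #763b4c.

#763b4c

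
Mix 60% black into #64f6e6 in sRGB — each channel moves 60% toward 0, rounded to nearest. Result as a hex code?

#28625c

#64f6e6 is rgb(100, 246, 230).
A 60% shade moves each channel 60% toward 0:
  R: 100 + 0.6×(0−100) = 100 − 60 = 40 → 40
  G: 246 − 147.6 = 98.4 → 98
  B: 230 − 138 = 92 → 92
rgb(40, 98, 92) = #28625c.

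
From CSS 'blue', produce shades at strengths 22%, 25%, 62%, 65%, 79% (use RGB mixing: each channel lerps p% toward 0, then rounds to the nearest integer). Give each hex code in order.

#0000c7, #0000bf, #000061, #000059, #000036

CSS blue is rgb(0, 0, 255).
22%: (0→0, 0→0, 255 − 56.1 = 198.9→199) → #0000c7
25%: (0→0, 0→0, 255 − 63.75 = 191.25→191) → #0000bf
62%: (0→0, 0→0, 255 − 158.1 = 96.9→97) → #000061
65%: (0→0, 0→0, 255 − 165.75 = 89.25→89) → #000059
79%: (0→0, 0→0, 255 − 201.45 = 53.55→54) → #000036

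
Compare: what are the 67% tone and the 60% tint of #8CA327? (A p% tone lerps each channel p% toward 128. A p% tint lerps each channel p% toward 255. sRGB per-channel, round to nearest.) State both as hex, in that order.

#8CA327 is rgb(140, 163, 39).
67% tone:
  R: 140 − 8.04 = 131.96 → 132
  G: 163 − 23.45 = 139.55 → 140
  B: 39 + 59.63 = 98.63 → 99
  → #848C63
60% tint:
  R: 140 + 69 = 209 → 209
  G: 163 + 55.2 = 218.2 → 218
  B: 39 + 129.6 = 168.6 → 169
  → #D1DAA9

#848C63, #D1DAA9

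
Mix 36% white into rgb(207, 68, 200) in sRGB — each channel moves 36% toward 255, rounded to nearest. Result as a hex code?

A 36% tint moves each channel 36% toward 255:
  R: 207 + 0.36×(255−207) = 207 + 17.28 = 224.28 → 224
  G: 68 + 0.36×(255−68) = 68 + 67.32 = 135.32 → 135
  B: 200 + 0.36×(255−200) = 200 + 19.8 = 219.8 → 220
rgb(224, 135, 220) = #e087dc.

#e087dc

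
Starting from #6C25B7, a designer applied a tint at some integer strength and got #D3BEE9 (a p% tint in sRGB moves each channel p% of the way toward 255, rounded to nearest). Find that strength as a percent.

70%

#6C25B7 is rgb(108, 37, 183); #D3BEE9 is rgb(211, 190, 233).
On the G channel (widest range): 190 ≈ 37 + (p/100)(255 − 37), so p ≈ 100×(190 − 37)/(255 − 37) = 15300/218 = 70.18.
p = 70 reproduces all three channels after rounding.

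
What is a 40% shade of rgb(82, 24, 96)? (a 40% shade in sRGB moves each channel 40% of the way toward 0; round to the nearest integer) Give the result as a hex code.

A 40% shade moves each channel 40% toward 0:
  R: 82 − 32.8 = 49.2 → 49
  G: 24 − 9.6 = 14.4 → 14
  B: 96 + 0.4×(0−96) = 96 − 38.4 = 57.6 → 58
rgb(49, 14, 58) = #310E3A.

#310E3A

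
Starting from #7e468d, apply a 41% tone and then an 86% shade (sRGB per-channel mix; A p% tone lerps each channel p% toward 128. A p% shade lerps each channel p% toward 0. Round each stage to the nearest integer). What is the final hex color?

#7e468d is rgb(126, 70, 141).
Per channel, c → c + 0.41(128 − c):
  R: 126 + 0.41×(128−126) = 126 + 0.82 = 126.82 → 127
  G: 70 + 23.78 = 93.78 → 94
  B: 141 + 0.41×(128−141) = 141 − 5.33 = 135.67 → 136
After the tone: rgb(127, 94, 136) = #7f5e88.
Lerp each channel 86% toward 0:
  R: 127 − 109.22 = 17.78 → 18
  G: 94 + 0.86×(0−94) = 94 − 80.84 = 13.16 → 13
  B: 136 + 0.86×(0−136) = 136 − 116.96 = 19.04 → 19
rgb(18, 13, 19) = #120d13.

#120d13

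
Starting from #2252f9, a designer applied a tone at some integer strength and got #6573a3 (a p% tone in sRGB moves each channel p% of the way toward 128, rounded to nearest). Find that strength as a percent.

71%

#2252f9 is rgb(34, 82, 249); #6573a3 is rgb(101, 115, 163).
On the B channel (widest range): 163 ≈ 249 + (p/100)(128 − 249), so p ≈ 100×(163 − 249)/(128 − 249) = -8600/-121 = 71.07.
p = 71 reproduces all three channels after rounding.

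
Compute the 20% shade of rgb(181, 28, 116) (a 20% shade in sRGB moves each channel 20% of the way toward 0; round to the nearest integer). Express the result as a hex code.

Per channel, c → c + 0.2(0 − c):
  R: 181 + 0.2×(0−181) = 181 − 36.2 = 144.8 → 145
  G: 28 + 0.2×(0−28) = 28 − 5.6 = 22.4 → 22
  B: 116 − 23.2 = 92.8 → 93
rgb(145, 22, 93) = #91165D.

#91165D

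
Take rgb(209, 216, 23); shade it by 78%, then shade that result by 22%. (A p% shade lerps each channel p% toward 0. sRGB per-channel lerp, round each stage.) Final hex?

#242504

Lerp each channel 78% toward 0:
  R: 209 + 0.78×(0−209) = 209 − 163.02 = 45.98 → 46
  G: 216 + 0.78×(0−216) = 216 − 168.48 = 47.52 → 48
  B: 23 − 17.94 = 5.06 → 5
After the shade: rgb(46, 48, 5) = #2e3005.
Per channel, c → c + 0.22(0 − c):
  R: 46 + 0.22×(0−46) = 46 − 10.12 = 35.88 → 36
  G: 48 + 0.22×(0−48) = 48 − 10.56 = 37.44 → 37
  B: 5 − 1.1 = 3.9 → 4
rgb(36, 37, 4) = #242504.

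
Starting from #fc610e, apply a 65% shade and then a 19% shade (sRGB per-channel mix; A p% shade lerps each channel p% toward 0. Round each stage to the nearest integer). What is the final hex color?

#fc610e is rgb(252, 97, 14).
Lerp each channel 65% toward 0:
  R: 252 − 163.8 = 88.2 → 88
  G: 97 − 63.05 = 33.95 → 34
  B: 14 + 0.65×(0−14) = 14 − 9.1 = 4.9 → 5
After the shade: rgb(88, 34, 5) = #582205.
A 19% shade moves each channel 19% toward 0:
  R: 88 − 16.72 = 71.28 → 71
  G: 34 − 6.46 = 27.54 → 28
  B: 5 + 0.19×(0−5) = 5 − 0.95 = 4.05 → 4
rgb(71, 28, 4) = #471c04.

#471c04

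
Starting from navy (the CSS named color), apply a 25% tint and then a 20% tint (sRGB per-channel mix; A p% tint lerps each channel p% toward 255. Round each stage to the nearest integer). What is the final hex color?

#6666b3

CSS navy is rgb(0, 0, 128).
A 25% tint moves each channel 25% toward 255:
  R: 0 + 0.25×(255−0) = 0 + 63.75 = 63.75 → 64
  G: 0 + 63.75 = 63.75 → 64
  B: 128 + 0.25×(255−128) = 128 + 31.75 = 159.75 → 160
After the tint: rgb(64, 64, 160) = #4040a0.
Per channel, c → c + 0.2(255 − c):
  R: 64 + 38.2 = 102.2 → 102
  G: 64 + 0.2×(255−64) = 64 + 38.2 = 102.2 → 102
  B: 160 + 0.2×(255−160) = 160 + 19 = 179 → 179
rgb(102, 102, 179) = #6666b3.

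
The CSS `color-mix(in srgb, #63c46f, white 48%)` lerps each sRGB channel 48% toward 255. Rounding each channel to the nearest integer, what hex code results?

#aee0b4

#63c46f is rgb(99, 196, 111).
Per channel, c → c + 0.48(255 − c):
  R: 99 + 0.48×(255−99) = 99 + 74.88 = 173.88 → 174
  G: 196 + 0.48×(255−196) = 196 + 28.32 = 224.32 → 224
  B: 111 + 69.12 = 180.12 → 180
rgb(174, 224, 180) = #aee0b4.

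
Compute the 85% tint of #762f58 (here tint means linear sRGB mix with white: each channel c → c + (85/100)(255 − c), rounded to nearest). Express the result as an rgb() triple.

#762f58 is rgb(118, 47, 88).
Per channel, c → c + 0.85(255 − c):
  R: 118 + 116.45 = 234.45 → 234
  G: 47 + 176.8 = 223.8 → 224
  B: 88 + 0.85×(255−88) = 88 + 141.95 = 229.95 → 230

rgb(234, 224, 230)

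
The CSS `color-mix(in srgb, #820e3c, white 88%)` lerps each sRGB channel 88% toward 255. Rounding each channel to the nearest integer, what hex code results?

#820e3c is rgb(130, 14, 60).
Per channel, c → c + 0.88(255 − c):
  R: 130 + 0.88×(255−130) = 130 + 110 = 240 → 240
  G: 14 + 0.88×(255−14) = 14 + 212.08 = 226.08 → 226
  B: 60 + 0.88×(255−60) = 60 + 171.6 = 231.6 → 232
rgb(240, 226, 232) = #f0e2e8.

#f0e2e8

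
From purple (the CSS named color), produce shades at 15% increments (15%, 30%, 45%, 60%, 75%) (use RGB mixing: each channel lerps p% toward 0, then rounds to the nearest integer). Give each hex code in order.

CSS purple is rgb(128, 0, 128).
15%: (128 − 19.2 = 108.8→109, 0→0, 128 − 19.2 = 108.8→109) → #6d006d
30%: (128 − 38.4 = 89.6→90, 0→0, 128 − 38.4 = 89.6→90) → #5a005a
45%: (128 − 57.6 = 70.4→70, 0→0, 128 − 57.6 = 70.4→70) → #460046
60%: (128 − 76.8 = 51.2→51, 0→0, 128 − 76.8 = 51.2→51) → #330033
75%: (128 − 96 = 32→32, 0→0, 128 − 96 = 32→32) → #200020

#6d006d, #5a005a, #460046, #330033, #200020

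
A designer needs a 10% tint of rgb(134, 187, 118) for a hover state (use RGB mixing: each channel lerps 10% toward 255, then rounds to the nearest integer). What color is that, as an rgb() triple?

rgb(146, 194, 132)

A 10% tint moves each channel 10% toward 255:
  R: 134 + 12.1 = 146.1 → 146
  G: 187 + 6.8 = 193.8 → 194
  B: 118 + 13.7 = 131.7 → 132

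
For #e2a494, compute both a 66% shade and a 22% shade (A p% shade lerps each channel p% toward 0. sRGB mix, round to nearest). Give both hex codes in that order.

#e2a494 is rgb(226, 164, 148).
66% shade:
  R: 226 − 149.16 = 76.84 → 77
  G: 164 + 0.66×(0−164) = 164 − 108.24 = 55.76 → 56
  B: 148 + 0.66×(0−148) = 148 − 97.68 = 50.32 → 50
  → #4d3832
22% shade:
  R: 226 − 49.72 = 176.28 → 176
  G: 164 + 0.22×(0−164) = 164 − 36.08 = 127.92 → 128
  B: 148 + 0.22×(0−148) = 148 − 32.56 = 115.44 → 115
  → #b08073

#4d3832, #b08073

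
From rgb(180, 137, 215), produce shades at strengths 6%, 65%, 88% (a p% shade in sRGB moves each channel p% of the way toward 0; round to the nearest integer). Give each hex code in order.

6%: (180 − 10.8 = 169.2→169, 137 − 8.22 = 128.78→129, 215 − 12.9 = 202.1→202) → #a981ca
65%: (180 − 117 = 63→63, 137 − 89.05 = 47.95→48, 215 − 139.75 = 75.25→75) → #3f304b
88%: (180 − 158.4 = 21.6→22, 137 − 120.56 = 16.44→16, 215 − 189.2 = 25.8→26) → #16101a

#a981ca, #3f304b, #16101a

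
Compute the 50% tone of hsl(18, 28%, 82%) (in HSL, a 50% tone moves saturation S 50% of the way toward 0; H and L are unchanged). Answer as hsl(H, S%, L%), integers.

S moves 50% from 28 toward 0: 28 − 14 = 14 → 14.
H and L are unchanged.

hsl(18, 14%, 82%)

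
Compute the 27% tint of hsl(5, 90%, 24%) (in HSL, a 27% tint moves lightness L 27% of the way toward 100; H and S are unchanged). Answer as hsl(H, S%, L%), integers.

hsl(5, 90%, 45%)

L moves 27% from 24 toward 100: 24 + 20.52 = 44.52 → 45.
H and S are unchanged.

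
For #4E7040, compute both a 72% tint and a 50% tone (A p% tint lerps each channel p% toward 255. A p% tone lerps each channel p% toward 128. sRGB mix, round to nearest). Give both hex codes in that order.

#CDD7CA, #677860

#4E7040 is rgb(78, 112, 64).
72% tint:
  R: 78 + 127.44 = 205.44 → 205
  G: 112 + 0.72×(255−112) = 112 + 102.96 = 214.96 → 215
  B: 64 + 0.72×(255−64) = 64 + 137.52 = 201.52 → 202
  → #CDD7CA
50% tone:
  R: 78 + 0.5×(128−78) = 78 + 25 = 103 → 103
  G: 112 + 8 = 120 → 120
  B: 64 + 0.5×(128−64) = 64 + 32 = 96 → 96
  → #677860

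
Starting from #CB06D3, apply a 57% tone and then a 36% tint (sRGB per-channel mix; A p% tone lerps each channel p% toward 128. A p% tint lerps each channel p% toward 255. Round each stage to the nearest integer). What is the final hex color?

#CB06D3 is rgb(203, 6, 211).
Lerp each channel 57% toward 128:
  R: 203 + 0.57×(128−203) = 203 − 42.75 = 160.25 → 160
  G: 6 + 0.57×(128−6) = 6 + 69.54 = 75.54 → 76
  B: 211 + 0.57×(128−211) = 211 − 47.31 = 163.69 → 164
After the tone: rgb(160, 76, 164) = #A04CA4.
Per channel, c → c + 0.36(255 − c):
  R: 160 + 0.36×(255−160) = 160 + 34.2 = 194.2 → 194
  G: 76 + 0.36×(255−76) = 76 + 64.44 = 140.44 → 140
  B: 164 + 0.36×(255−164) = 164 + 32.76 = 196.76 → 197
rgb(194, 140, 197) = #C28CC5.

#C28CC5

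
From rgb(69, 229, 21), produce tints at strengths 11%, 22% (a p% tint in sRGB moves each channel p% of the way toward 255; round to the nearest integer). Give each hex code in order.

11%: (69 + 20.46 = 89.46→89, 229 + 2.86 = 231.86→232, 21 + 25.74 = 46.74→47) → #59E82F
22%: (69 + 40.92 = 109.92→110, 229 + 5.72 = 234.72→235, 21 + 51.48 = 72.48→72) → #6EEB48

#59E82F, #6EEB48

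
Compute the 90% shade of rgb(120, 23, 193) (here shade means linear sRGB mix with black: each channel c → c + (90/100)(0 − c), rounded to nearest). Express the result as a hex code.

Lerp each channel 90% toward 0:
  R: 120 + 0.9×(0−120) = 120 − 108 = 12 → 12
  G: 23 + 0.9×(0−23) = 23 − 20.7 = 2.3 → 2
  B: 193 − 173.7 = 19.3 → 19
rgb(12, 2, 19) = #0c0213.

#0c0213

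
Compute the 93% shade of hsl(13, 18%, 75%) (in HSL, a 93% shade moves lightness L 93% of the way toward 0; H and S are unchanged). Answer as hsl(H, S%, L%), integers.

hsl(13, 18%, 5%)

L moves 93% from 75 toward 0: 75 − 69.75 = 5.25 → 5.
H and S are unchanged.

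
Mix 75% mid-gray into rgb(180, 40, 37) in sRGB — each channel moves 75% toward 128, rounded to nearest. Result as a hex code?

#8D6A69

Per channel, c → c + 0.75(128 − c):
  R: 180 + 0.75×(128−180) = 180 − 39 = 141 → 141
  G: 40 + 0.75×(128−40) = 40 + 66 = 106 → 106
  B: 37 + 0.75×(128−37) = 37 + 68.25 = 105.25 → 105
rgb(141, 106, 105) = #8D6A69.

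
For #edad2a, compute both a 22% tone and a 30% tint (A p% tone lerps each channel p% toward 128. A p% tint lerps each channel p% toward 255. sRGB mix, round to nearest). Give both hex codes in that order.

#edad2a is rgb(237, 173, 42).
22% tone:
  R: 237 − 23.98 = 213.02 → 213
  G: 173 − 9.9 = 163.1 → 163
  B: 42 + 0.22×(128−42) = 42 + 18.92 = 60.92 → 61
  → #d5a33d
30% tint:
  R: 237 + 0.3×(255−237) = 237 + 5.4 = 242.4 → 242
  G: 173 + 0.3×(255−173) = 173 + 24.6 = 197.6 → 198
  B: 42 + 0.3×(255−42) = 42 + 63.9 = 105.9 → 106
  → #f2c66a

#d5a33d, #f2c66a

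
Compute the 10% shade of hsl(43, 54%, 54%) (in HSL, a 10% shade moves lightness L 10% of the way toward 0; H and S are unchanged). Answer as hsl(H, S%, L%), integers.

hsl(43, 54%, 49%)

L moves 10% from 54 toward 0: 54 − 5.4 = 48.6 → 49.
H and S are unchanged.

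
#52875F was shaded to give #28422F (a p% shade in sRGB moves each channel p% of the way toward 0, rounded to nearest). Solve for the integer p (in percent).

51%

#52875F is rgb(82, 135, 95); #28422F is rgb(40, 66, 47).
On the G channel (widest range): 66 ≈ 135 + (p/100)(0 − 135), so p ≈ 100×(66 − 135)/(0 − 135) = -6900/-135 = 51.11.
p = 51 reproduces all three channels after rounding.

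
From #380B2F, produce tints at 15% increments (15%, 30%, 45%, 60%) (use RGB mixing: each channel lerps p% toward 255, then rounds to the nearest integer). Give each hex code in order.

#380B2F is rgb(56, 11, 47).
15%: (56 + 29.85 = 85.85→86, 11 + 36.6 = 47.6→48, 47 + 31.2 = 78.2→78) → #56304E
30%: (56 + 59.7 = 115.7→116, 11 + 73.2 = 84.2→84, 47 + 62.4 = 109.4→109) → #74546D
45%: (56 + 89.55 = 145.55→146, 11 + 109.8 = 120.8→121, 47 + 93.6 = 140.6→141) → #92798D
60%: (56 + 119.4 = 175.4→175, 11 + 146.4 = 157.4→157, 47 + 124.8 = 171.8→172) → #AF9DAC

#56304E, #74546D, #92798D, #AF9DAC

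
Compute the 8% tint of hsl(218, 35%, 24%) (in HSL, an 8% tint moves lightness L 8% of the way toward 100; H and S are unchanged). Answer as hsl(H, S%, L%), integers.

hsl(218, 35%, 30%)

L moves 8% from 24 toward 100: 24 + 6.08 = 30.08 → 30.
H and S are unchanged.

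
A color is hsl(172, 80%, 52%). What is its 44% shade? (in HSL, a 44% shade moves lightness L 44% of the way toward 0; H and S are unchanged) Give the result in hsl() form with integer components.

hsl(172, 80%, 29%)

L moves 44% from 52 toward 0: 52 − 22.88 = 29.12 → 29.
H and S are unchanged.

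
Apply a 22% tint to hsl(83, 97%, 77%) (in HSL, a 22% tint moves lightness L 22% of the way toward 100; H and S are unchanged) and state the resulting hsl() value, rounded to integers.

hsl(83, 97%, 82%)

L moves 22% from 77 toward 100: 77 + 5.06 = 82.06 → 82.
H and S are unchanged.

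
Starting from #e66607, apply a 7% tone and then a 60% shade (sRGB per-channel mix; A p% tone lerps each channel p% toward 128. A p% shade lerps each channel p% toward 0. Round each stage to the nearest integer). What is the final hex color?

#e66607 is rgb(230, 102, 7).
A 7% tone moves each channel 7% toward 128:
  R: 230 + 0.07×(128−230) = 230 − 7.14 = 222.86 → 223
  G: 102 + 1.82 = 103.82 → 104
  B: 7 + 8.47 = 15.47 → 15
After the tone: rgb(223, 104, 15) = #df680f.
Per channel, c → c + 0.6(0 − c):
  R: 223 + 0.6×(0−223) = 223 − 133.8 = 89.2 → 89
  G: 104 + 0.6×(0−104) = 104 − 62.4 = 41.6 → 42
  B: 15 + 0.6×(0−15) = 15 − 9 = 6 → 6
rgb(89, 42, 6) = #592a06.

#592a06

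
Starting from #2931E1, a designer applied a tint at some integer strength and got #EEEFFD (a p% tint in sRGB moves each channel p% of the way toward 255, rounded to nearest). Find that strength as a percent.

92%

#2931E1 is rgb(41, 49, 225); #EEEFFD is rgb(238, 239, 253).
On the R channel (widest range): 238 ≈ 41 + (p/100)(255 − 41), so p ≈ 100×(238 − 41)/(255 − 41) = 19700/214 = 92.06.
p = 92 reproduces all three channels after rounding.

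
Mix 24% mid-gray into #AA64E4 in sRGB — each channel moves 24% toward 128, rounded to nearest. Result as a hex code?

#AA64E4 is rgb(170, 100, 228).
A 24% tone moves each channel 24% toward 128:
  R: 170 − 10.08 = 159.92 → 160
  G: 100 + 0.24×(128−100) = 100 + 6.72 = 106.72 → 107
  B: 228 + 0.24×(128−228) = 228 − 24 = 204 → 204
rgb(160, 107, 204) = #A06BCC.

#A06BCC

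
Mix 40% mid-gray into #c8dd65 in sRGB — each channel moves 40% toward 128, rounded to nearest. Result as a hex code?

#c8dd65 is rgb(200, 221, 101).
Per channel, c → c + 0.4(128 − c):
  R: 200 + 0.4×(128−200) = 200 − 28.8 = 171.2 → 171
  G: 221 − 37.2 = 183.8 → 184
  B: 101 + 10.8 = 111.8 → 112
rgb(171, 184, 112) = #abb870.

#abb870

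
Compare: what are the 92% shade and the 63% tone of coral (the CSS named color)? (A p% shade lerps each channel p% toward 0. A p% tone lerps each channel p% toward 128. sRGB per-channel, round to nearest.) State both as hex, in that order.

#140A06, #AF806E

CSS coral is rgb(255, 127, 80).
92% shade:
  R: 255 + 0.92×(0−255) = 255 − 234.6 = 20.4 → 20
  G: 127 + 0.92×(0−127) = 127 − 116.84 = 10.16 → 10
  B: 80 − 73.6 = 6.4 → 6
  → #140A06
63% tone:
  R: 255 + 0.63×(128−255) = 255 − 80.01 = 174.99 → 175
  G: 127 + 0.63×(128−127) = 127 + 0.63 = 127.63 → 128
  B: 80 + 0.63×(128−80) = 80 + 30.24 = 110.24 → 110
  → #AF806E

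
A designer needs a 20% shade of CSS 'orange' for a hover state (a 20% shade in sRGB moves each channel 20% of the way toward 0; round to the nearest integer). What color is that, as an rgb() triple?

rgb(204, 132, 0)

CSS orange is rgb(255, 165, 0).
A 20% shade moves each channel 20% toward 0:
  R: 255 − 51 = 204 → 204
  G: 165 + 0.2×(0−165) = 165 − 33 = 132 → 132
  B: 0 + 0 = 0 → 0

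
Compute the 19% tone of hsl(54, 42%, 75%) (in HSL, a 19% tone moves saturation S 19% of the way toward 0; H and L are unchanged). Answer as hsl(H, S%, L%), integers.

S moves 19% from 42 toward 0: 42 − 7.98 = 34.02 → 34.
H and L are unchanged.

hsl(54, 34%, 75%)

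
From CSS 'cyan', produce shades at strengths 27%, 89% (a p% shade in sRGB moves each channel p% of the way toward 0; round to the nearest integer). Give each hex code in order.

#00baba, #001c1c

CSS cyan is rgb(0, 255, 255).
27%: (0→0, 255 − 68.85 = 186.15→186, 255 − 68.85 = 186.15→186) → #00baba
89%: (0→0, 255 − 226.95 = 28.05→28, 255 − 226.95 = 28.05→28) → #001c1c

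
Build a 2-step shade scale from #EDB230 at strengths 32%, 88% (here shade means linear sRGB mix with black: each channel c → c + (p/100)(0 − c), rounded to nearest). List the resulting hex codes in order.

#EDB230 is rgb(237, 178, 48).
32%: (237 − 75.84 = 161.16→161, 178 − 56.96 = 121.04→121, 48 − 15.36 = 32.64→33) → #A17921
88%: (237 − 208.56 = 28.44→28, 178 − 156.64 = 21.36→21, 48 − 42.24 = 5.76→6) → #1C1506

#A17921, #1C1506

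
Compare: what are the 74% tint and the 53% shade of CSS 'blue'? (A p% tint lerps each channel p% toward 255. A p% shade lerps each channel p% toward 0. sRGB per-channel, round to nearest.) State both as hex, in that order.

#bdbdff, #000078

CSS blue is rgb(0, 0, 255).
74% tint:
  R: 0 + 0.74×(255−0) = 0 + 188.7 = 188.7 → 189
  G: 0 + 0.74×(255−0) = 0 + 188.7 = 188.7 → 189
  B: 255 + 0 = 255 → 255
  → #bdbdff
53% shade:
  R: 0 + 0.53×(0−0) = 0 + 0 = 0 → 0
  G: 0 + 0 = 0 → 0
  B: 255 + 0.53×(0−255) = 255 − 135.15 = 119.85 → 120
  → #000078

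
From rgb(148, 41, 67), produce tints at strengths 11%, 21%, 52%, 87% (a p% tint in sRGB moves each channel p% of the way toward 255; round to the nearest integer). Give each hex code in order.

11%: (148 + 11.77 = 159.77→160, 41 + 23.54 = 64.54→65, 67 + 20.68 = 87.68→88) → #a04158
21%: (148 + 22.47 = 170.47→170, 41 + 44.94 = 85.94→86, 67 + 39.48 = 106.48→106) → #aa566a
52%: (148 + 55.64 = 203.64→204, 41 + 111.28 = 152.28→152, 67 + 97.76 = 164.76→165) → #cc98a5
87%: (148 + 93.09 = 241.09→241, 41 + 186.18 = 227.18→227, 67 + 163.56 = 230.56→231) → #f1e3e7

#a04158, #aa566a, #cc98a5, #f1e3e7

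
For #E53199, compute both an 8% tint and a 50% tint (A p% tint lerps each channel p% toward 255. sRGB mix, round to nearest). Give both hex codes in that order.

#E741A1, #F298CC

#E53199 is rgb(229, 49, 153).
8% tint:
  R: 229 + 2.08 = 231.08 → 231
  G: 49 + 16.48 = 65.48 → 65
  B: 153 + 0.08×(255−153) = 153 + 8.16 = 161.16 → 161
  → #E741A1
50% tint:
  R: 229 + 13 = 242 → 242
  G: 49 + 0.5×(255−49) = 49 + 103 = 152 → 152
  B: 153 + 0.5×(255−153) = 153 + 51 = 204 → 204
  → #F298CC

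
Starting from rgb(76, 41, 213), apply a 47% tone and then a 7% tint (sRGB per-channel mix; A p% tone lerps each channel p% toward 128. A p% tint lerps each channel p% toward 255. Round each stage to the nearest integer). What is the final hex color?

A 47% tone moves each channel 47% toward 128:
  R: 76 + 24.44 = 100.44 → 100
  G: 41 + 0.47×(128−41) = 41 + 40.89 = 81.89 → 82
  B: 213 + 0.47×(128−213) = 213 − 39.95 = 173.05 → 173
After the tone: rgb(100, 82, 173) = #6452AD.
Per channel, c → c + 0.07(255 − c):
  R: 100 + 0.07×(255−100) = 100 + 10.85 = 110.85 → 111
  G: 82 + 12.11 = 94.11 → 94
  B: 173 + 0.07×(255−173) = 173 + 5.74 = 178.74 → 179
rgb(111, 94, 179) = #6F5EB3.

#6F5EB3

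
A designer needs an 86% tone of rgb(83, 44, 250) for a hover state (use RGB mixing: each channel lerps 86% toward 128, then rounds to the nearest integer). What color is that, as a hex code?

#7a7491

Per channel, c → c + 0.86(128 − c):
  R: 83 + 38.7 = 121.7 → 122
  G: 44 + 0.86×(128−44) = 44 + 72.24 = 116.24 → 116
  B: 250 − 104.92 = 145.08 → 145
rgb(122, 116, 145) = #7a7491.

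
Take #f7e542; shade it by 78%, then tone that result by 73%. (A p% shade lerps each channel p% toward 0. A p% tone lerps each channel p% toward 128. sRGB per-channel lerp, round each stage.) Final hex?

#6c6b61

#f7e542 is rgb(247, 229, 66).
A 78% shade moves each channel 78% toward 0:
  R: 247 + 0.78×(0−247) = 247 − 192.66 = 54.34 → 54
  G: 229 + 0.78×(0−229) = 229 − 178.62 = 50.38 → 50
  B: 66 + 0.78×(0−66) = 66 − 51.48 = 14.52 → 15
After the shade: rgb(54, 50, 15) = #36320f.
Per channel, c → c + 0.73(128 − c):
  R: 54 + 0.73×(128−54) = 54 + 54.02 = 108.02 → 108
  G: 50 + 0.73×(128−50) = 50 + 56.94 = 106.94 → 107
  B: 15 + 0.73×(128−15) = 15 + 82.49 = 97.49 → 97
rgb(108, 107, 97) = #6c6b61.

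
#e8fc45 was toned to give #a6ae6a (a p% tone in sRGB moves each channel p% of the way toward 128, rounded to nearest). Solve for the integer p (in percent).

63%

#e8fc45 is rgb(232, 252, 69); #a6ae6a is rgb(166, 174, 106).
On the G channel (widest range): 174 ≈ 252 + (p/100)(128 − 252), so p ≈ 100×(174 − 252)/(128 − 252) = -7800/-124 = 62.90.
p = 63 reproduces all three channels after rounding.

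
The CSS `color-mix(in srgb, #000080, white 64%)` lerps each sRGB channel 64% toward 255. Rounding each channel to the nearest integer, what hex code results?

#a3a3d1

#000080 is rgb(0, 0, 128).
Per channel, c → c + 0.64(255 − c):
  R: 0 + 163.2 = 163.2 → 163
  G: 0 + 0.64×(255−0) = 0 + 163.2 = 163.2 → 163
  B: 128 + 81.28 = 209.28 → 209
rgb(163, 163, 209) = #a3a3d1.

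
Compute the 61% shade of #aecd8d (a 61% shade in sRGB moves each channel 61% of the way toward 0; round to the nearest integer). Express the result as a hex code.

#445037

#aecd8d is rgb(174, 205, 141).
Per channel, c → c + 0.61(0 − c):
  R: 174 − 106.14 = 67.86 → 68
  G: 205 + 0.61×(0−205) = 205 − 125.05 = 79.95 → 80
  B: 141 + 0.61×(0−141) = 141 − 86.01 = 54.99 → 55
rgb(68, 80, 55) = #445037.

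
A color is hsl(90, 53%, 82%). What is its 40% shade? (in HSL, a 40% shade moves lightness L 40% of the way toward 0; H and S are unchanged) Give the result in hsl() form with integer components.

L moves 40% from 82 toward 0: 82 − 32.8 = 49.2 → 49.
H and S are unchanged.

hsl(90, 53%, 49%)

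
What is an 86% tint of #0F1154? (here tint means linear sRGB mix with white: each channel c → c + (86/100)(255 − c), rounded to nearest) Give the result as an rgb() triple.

rgb(221, 222, 231)

#0F1154 is rgb(15, 17, 84).
An 86% tint moves each channel 86% toward 255:
  R: 15 + 0.86×(255−15) = 15 + 206.4 = 221.4 → 221
  G: 17 + 204.68 = 221.68 → 222
  B: 84 + 0.86×(255−84) = 84 + 147.06 = 231.06 → 231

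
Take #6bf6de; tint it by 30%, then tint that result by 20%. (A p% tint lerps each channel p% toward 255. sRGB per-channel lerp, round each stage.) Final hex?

#acfaed

#6bf6de is rgb(107, 246, 222).
A 30% tint moves each channel 30% toward 255:
  R: 107 + 44.4 = 151.4 → 151
  G: 246 + 2.7 = 248.7 → 249
  B: 222 + 0.3×(255−222) = 222 + 9.9 = 231.9 → 232
After the tint: rgb(151, 249, 232) = #97f9e8.
Lerp each channel 20% toward 255:
  R: 151 + 20.8 = 171.8 → 172
  G: 249 + 0.2×(255−249) = 249 + 1.2 = 250.2 → 250
  B: 232 + 0.2×(255−232) = 232 + 4.6 = 236.6 → 237
rgb(172, 250, 237) = #acfaed.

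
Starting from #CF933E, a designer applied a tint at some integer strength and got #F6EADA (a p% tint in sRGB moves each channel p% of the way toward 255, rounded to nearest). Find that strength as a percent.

81%

#CF933E is rgb(207, 147, 62); #F6EADA is rgb(246, 234, 218).
On the B channel (widest range): 218 ≈ 62 + (p/100)(255 − 62), so p ≈ 100×(218 − 62)/(255 − 62) = 15600/193 = 80.83.
p = 81 reproduces all three channels after rounding.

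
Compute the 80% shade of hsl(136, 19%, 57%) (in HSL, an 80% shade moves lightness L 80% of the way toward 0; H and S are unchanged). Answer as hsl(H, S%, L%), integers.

hsl(136, 19%, 11%)

L moves 80% from 57 toward 0: 57 − 45.6 = 11.4 → 11.
H and S are unchanged.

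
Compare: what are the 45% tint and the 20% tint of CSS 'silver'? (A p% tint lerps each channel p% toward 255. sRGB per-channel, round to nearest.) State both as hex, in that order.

CSS silver is rgb(192, 192, 192).
45% tint:
  R: 192 + 0.45×(255−192) = 192 + 28.35 = 220.35 → 220
  G: 192 + 0.45×(255−192) = 192 + 28.35 = 220.35 → 220
  B: 192 + 0.45×(255−192) = 192 + 28.35 = 220.35 → 220
  → #DCDCDC
20% tint:
  R: 192 + 0.2×(255−192) = 192 + 12.6 = 204.6 → 205
  G: 192 + 0.2×(255−192) = 192 + 12.6 = 204.6 → 205
  B: 192 + 0.2×(255−192) = 192 + 12.6 = 204.6 → 205
  → #CDCDCD

#DCDCDC, #CDCDCD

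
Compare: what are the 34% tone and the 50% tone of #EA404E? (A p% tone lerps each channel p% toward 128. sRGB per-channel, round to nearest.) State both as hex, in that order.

#EA404E is rgb(234, 64, 78).
34% tone:
  R: 234 + 0.34×(128−234) = 234 − 36.04 = 197.96 → 198
  G: 64 + 21.76 = 85.76 → 86
  B: 78 + 0.34×(128−78) = 78 + 17 = 95 → 95
  → #C6565F
50% tone:
  R: 234 + 0.5×(128−234) = 234 − 53 = 181 → 181
  G: 64 + 0.5×(128−64) = 64 + 32 = 96 → 96
  B: 78 + 0.5×(128−78) = 78 + 25 = 103 → 103
  → #B56067

#C6565F, #B56067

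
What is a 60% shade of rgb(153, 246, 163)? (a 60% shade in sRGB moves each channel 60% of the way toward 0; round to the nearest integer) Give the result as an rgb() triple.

A 60% shade moves each channel 60% toward 0:
  R: 153 + 0.6×(0−153) = 153 − 91.8 = 61.2 → 61
  G: 246 − 147.6 = 98.4 → 98
  B: 163 − 97.8 = 65.2 → 65

rgb(61, 98, 65)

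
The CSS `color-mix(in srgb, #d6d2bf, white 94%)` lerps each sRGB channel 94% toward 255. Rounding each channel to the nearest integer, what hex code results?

#fdfcfb

#d6d2bf is rgb(214, 210, 191).
Per channel, c → c + 0.94(255 − c):
  R: 214 + 38.54 = 252.54 → 253
  G: 210 + 0.94×(255−210) = 210 + 42.3 = 252.3 → 252
  B: 191 + 60.16 = 251.16 → 251
rgb(253, 252, 251) = #fdfcfb.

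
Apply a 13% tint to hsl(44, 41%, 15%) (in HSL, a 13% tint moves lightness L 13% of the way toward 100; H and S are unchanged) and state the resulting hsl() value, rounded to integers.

hsl(44, 41%, 26%)

L moves 13% from 15 toward 100: 15 + 11.05 = 26.05 → 26.
H and S are unchanged.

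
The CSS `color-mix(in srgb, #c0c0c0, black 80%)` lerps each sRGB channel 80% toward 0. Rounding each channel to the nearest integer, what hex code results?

#c0c0c0 is rgb(192, 192, 192).
An 80% shade moves each channel 80% toward 0:
  R: 192 + 0.8×(0−192) = 192 − 153.6 = 38.4 → 38
  G: 192 + 0.8×(0−192) = 192 − 153.6 = 38.4 → 38
  B: 192 − 153.6 = 38.4 → 38
rgb(38, 38, 38) = #262626.

#262626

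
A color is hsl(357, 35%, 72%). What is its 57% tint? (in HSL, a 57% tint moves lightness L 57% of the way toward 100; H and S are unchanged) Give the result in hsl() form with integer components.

hsl(357, 35%, 88%)

L moves 57% from 72 toward 100: 72 + 15.96 = 87.96 → 88.
H and S are unchanged.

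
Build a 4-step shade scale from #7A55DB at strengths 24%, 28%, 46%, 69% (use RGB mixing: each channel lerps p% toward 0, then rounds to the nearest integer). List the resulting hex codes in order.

#5D41A6, #583D9E, #422E76, #261A44

#7A55DB is rgb(122, 85, 219).
24%: (122 − 29.28 = 92.72→93, 85 − 20.4 = 64.6→65, 219 − 52.56 = 166.44→166) → #5D41A6
28%: (122 − 34.16 = 87.84→88, 85 − 23.8 = 61.2→61, 219 − 61.32 = 157.68→158) → #583D9E
46%: (122 − 56.12 = 65.88→66, 85 − 39.1 = 45.9→46, 219 − 100.74 = 118.26→118) → #422E76
69%: (122 − 84.18 = 37.82→38, 85 − 58.65 = 26.35→26, 219 − 151.11 = 67.89→68) → #261A44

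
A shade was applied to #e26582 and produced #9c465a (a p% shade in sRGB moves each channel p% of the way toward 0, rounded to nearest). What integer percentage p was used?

#e26582 is rgb(226, 101, 130); #9c465a is rgb(156, 70, 90).
On the R channel (widest range): 156 ≈ 226 + (p/100)(0 − 226), so p ≈ 100×(156 − 226)/(0 − 226) = -7000/-226 = 30.97.
p = 31 reproduces all three channels after rounding.

31%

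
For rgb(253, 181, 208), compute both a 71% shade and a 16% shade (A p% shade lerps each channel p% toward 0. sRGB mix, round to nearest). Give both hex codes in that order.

#49343C, #D598AF

71% shade:
  R: 253 + 0.71×(0−253) = 253 − 179.63 = 73.37 → 73
  G: 181 − 128.51 = 52.49 → 52
  B: 208 + 0.71×(0−208) = 208 − 147.68 = 60.32 → 60
  → #49343C
16% shade:
  R: 253 + 0.16×(0−253) = 253 − 40.48 = 212.52 → 213
  G: 181 + 0.16×(0−181) = 181 − 28.96 = 152.04 → 152
  B: 208 + 0.16×(0−208) = 208 − 33.28 = 174.72 → 175
  → #D598AF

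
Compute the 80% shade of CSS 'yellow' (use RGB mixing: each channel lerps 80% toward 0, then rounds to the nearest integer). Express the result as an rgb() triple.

rgb(51, 51, 0)

CSS yellow is rgb(255, 255, 0).
Per channel, c → c + 0.8(0 − c):
  R: 255 − 204 = 51 → 51
  G: 255 − 204 = 51 → 51
  B: 0 + 0.8×(0−0) = 0 + 0 = 0 → 0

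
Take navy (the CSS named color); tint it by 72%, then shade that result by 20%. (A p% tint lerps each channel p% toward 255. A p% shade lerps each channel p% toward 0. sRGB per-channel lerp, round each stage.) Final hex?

#9393AF

CSS navy is rgb(0, 0, 128).
A 72% tint moves each channel 72% toward 255:
  R: 0 + 0.72×(255−0) = 0 + 183.6 = 183.6 → 184
  G: 0 + 0.72×(255−0) = 0 + 183.6 = 183.6 → 184
  B: 128 + 0.72×(255−128) = 128 + 91.44 = 219.44 → 219
After the tint: rgb(184, 184, 219) = #B8B8DB.
Lerp each channel 20% toward 0:
  R: 184 + 0.2×(0−184) = 184 − 36.8 = 147.2 → 147
  G: 184 + 0.2×(0−184) = 184 − 36.8 = 147.2 → 147
  B: 219 − 43.8 = 175.2 → 175
rgb(147, 147, 175) = #9393AF.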